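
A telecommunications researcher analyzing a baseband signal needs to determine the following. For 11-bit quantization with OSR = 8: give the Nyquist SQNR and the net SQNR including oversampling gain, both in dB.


Step 1 — baseline SQNR at Nyquist:
SQNR_base = 6.02*N + 1.76
          = 6.02*11 + 1.76
          = 67.98 dB

Step 2 — oversampling processing gain:
G = 10*log10(OSR) = 10*log10(8) = 9.03 dB

Step 3 — total:
SQNR_total = 67.98 + 9.03 = 77.01 dB

Base SQNR = 67.98 dB; oversampled SQNR = 77.01 dB


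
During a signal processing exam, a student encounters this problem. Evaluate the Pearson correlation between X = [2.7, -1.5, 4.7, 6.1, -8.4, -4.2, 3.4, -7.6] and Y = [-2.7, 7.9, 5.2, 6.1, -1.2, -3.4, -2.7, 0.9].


Pearson correlation coefficient (population):
r = cov(X,Y) / (std(X) * std(Y))
Mean X = -0.6, Mean Y = 1.2625
Cov(X,Y) = 7.11375
Std(X) = 5.285357, Std(Y) = 4.217504
r = 0.3191

0.3191


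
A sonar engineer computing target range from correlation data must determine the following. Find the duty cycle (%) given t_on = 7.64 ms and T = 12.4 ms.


Duty cycle as a percentage:
DC = (t_on / T) * 100
   = (7.64 / 12.4) * 100
   = 0.616129 * 100
   = 61.61 %

61.61 %


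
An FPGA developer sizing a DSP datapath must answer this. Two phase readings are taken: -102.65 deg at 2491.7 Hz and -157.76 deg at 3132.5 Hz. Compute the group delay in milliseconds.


Group delay from phase difference:
tau = -d(phi)/d(omega)
d(phi) = -55.11 deg = -0.961851 rad
d(omega) = 2*pi*(3132.5 - 2491.7) = 4026.2651 rad/s
tau = -(-0.961851) / 4026.2651
    = 0.2389 ms

0.2389 ms


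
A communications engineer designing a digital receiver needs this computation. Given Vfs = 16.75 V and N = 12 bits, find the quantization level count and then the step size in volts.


Step 1 — number of quantization levels:
L = 2^N = 2^12 = 4096

Step 2 — LSB step size:
delta = Vfs / L
      = 16.75 / 4096
      = 0.00408936 V

Levels = 4096; step size = 0.00408936 V


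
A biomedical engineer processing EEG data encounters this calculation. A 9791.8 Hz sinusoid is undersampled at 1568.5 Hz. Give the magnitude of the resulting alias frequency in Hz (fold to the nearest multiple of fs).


Compute the nearest integer multiple of fs to the signal:
n = round(9791.8 / 1568.5) = 6
f_alias = |9791.8 - 6 * 1568.5|
        = |9791.8 - 9411.0|
        = 380.8 Hz

380.8


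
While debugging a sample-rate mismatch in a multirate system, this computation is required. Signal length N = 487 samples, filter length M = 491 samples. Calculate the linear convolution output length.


Linear convolution output length:
L = N + M - 1
  = 487 + 491 - 1
  = 977 samples

977


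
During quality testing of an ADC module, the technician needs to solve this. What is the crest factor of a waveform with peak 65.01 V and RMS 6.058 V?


Crest factor is the ratio of peak to RMS:
CF = V_peak / V_rms
   = 65.01 / 6.058
   = 10.7313

10.7313


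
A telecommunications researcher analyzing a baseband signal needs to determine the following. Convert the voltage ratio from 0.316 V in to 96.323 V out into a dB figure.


Voltage gain in dB:
G = 20 * log10(Vout / Vin)
  = 20 * log10(96.323 / 0.316)
  = 20 * log10(304.81962)
  = 20 * 2.484043
  = 49.68 dB

49.68 dB


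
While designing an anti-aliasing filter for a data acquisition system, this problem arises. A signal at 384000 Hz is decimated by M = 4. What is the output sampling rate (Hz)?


Decimation reduces the sample rate:
fs_out = fs_in / M
       = 384000 / 4
       = 96000.0 Hz

96000.0 Hz


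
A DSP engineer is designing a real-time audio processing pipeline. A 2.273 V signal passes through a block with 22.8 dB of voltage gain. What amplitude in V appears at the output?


Output voltage from dB gain:
V_out = V_in * 10^(gain_dB / 20)
      = 2.273 * 10^(22.8 / 20)
      = 2.273 * 13.803843
      = 31.3761 V

31.3761 V


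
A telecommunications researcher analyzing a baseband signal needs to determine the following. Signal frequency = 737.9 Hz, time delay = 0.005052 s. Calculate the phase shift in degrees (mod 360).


Phase shift from frequency and time delay:
phi = 360 * f * t_delay
    = 360 * 737.9 * 0.005052
    = 1342.03 degrees
    mod 360 = 262.03 degrees

262.03 degrees


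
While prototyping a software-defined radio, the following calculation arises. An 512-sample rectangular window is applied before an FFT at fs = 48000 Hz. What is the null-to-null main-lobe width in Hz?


Main lobe width for a rectangular window:
Width = 2 * fs / N
      = 2 * 48000 / 512
      = 96000 / 512
      = 187.5 Hz

187.5 Hz


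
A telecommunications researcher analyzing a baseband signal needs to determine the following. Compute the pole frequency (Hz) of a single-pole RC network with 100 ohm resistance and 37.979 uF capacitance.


Cutoff frequency of a first-order RC filter:
fc = 1 / (2 * pi * R * C)
C = 37.979 uF = 3.7979e-05 F
fc = 1 / (2 * pi * 100 * 3.7979e-05)
   = 1 / 0.023862909478137
   = 41.906038 Hz

41.906038 Hz


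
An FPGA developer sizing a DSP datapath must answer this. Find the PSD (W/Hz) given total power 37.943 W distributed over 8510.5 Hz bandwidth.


Power spectral density:
PSD = P / BW
    = 37.943 / 8510.5
    = 0.00445837 W/Hz

0.00445837 W/Hz


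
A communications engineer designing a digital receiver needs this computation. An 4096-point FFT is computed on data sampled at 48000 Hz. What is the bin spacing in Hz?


DFT frequency resolution:
df = fs / N
   = 48000 / 4096
   = 11.7188 Hz

11.7188 Hz


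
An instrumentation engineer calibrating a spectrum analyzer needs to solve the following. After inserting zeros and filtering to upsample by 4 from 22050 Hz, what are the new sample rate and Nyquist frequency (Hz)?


Step 1 — output sample rate after interpolation by L:
fs_out = L * fs_in = 4 * 22050 = 88200 Hz

Step 2 — Nyquist frequency of the output stream:
f_Nyq = fs_out / 2 = 88200 / 2 = 44100.0 Hz

fs_out = 88200 Hz; f_Nyquist = 44100.0 Hz


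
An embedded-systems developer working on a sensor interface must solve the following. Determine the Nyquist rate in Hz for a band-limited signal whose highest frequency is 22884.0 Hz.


The Nyquist rate is twice the maximum frequency component.
fs_min = 2 * fmax
      = 2 * 22884.0
      = 45768.0 Hz

45768.0


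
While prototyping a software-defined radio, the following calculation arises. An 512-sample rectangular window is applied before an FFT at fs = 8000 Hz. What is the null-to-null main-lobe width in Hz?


Main lobe width for a rectangular window:
Width = 2 * fs / N
      = 2 * 8000 / 512
      = 16000 / 512
      = 31.25 Hz

31.25 Hz


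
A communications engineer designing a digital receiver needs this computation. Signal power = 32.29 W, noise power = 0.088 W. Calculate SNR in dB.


SNR in decibels:
SNR = 10 * log10(Ps / Pn)
    = 10 * log10(32.29 / 0.088)
    = 10 * log10(366.9318)
    = 10 * 2.5646
    = 25.65 dB

25.65 dB


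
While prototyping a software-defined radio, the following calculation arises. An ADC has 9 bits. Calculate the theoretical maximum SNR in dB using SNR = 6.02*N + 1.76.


Theoretical SNR for a full-scale sinusoid:
SNR = 6.02 * N + 1.76
    = 6.02 * 9 + 1.76
    = 54.18 + 1.76
    = 55.94 dB

55.94 dB


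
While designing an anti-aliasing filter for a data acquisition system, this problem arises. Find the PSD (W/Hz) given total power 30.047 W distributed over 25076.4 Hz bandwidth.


Power spectral density:
PSD = P / BW
    = 30.047 / 25076.4
    = 0.00119822 W/Hz

0.00119822 W/Hz


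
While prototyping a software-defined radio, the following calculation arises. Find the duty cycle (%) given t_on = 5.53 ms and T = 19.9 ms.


Duty cycle as a percentage:
DC = (t_on / T) * 100
   = (5.53 / 19.9) * 100
   = 0.277889 * 100
   = 27.79 %

27.79 %


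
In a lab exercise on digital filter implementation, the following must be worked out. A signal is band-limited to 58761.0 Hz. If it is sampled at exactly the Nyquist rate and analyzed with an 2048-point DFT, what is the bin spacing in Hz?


Step 1 — Nyquist sampling rate:
fs = 2 * fmax = 2 * 58761.0 = 117522.0 Hz

Step 2 — DFT bin spacing:
df = fs / N = 117522.0 / 2048 = 57.3838 Hz

57.3838 Hz


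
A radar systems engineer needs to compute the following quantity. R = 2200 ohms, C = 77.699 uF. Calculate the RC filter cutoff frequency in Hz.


Cutoff frequency of a first-order RC filter:
fc = 1 / (2 * pi * R * C)
C = 77.699 uF = 7.7699e-05 F
fc = 1 / (2 * pi * 2200 * 7.7699e-05)
   = 1 / 1.0740338734016
   = 0.931069 Hz

0.931069 Hz


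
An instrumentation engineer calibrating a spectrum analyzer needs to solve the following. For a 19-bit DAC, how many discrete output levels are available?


Number of quantization levels = 2^N
= 2^19
= 524288

524288


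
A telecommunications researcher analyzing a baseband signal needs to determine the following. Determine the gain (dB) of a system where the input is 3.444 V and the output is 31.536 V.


Voltage gain in dB:
G = 20 * log10(Vout / Vin)
  = 20 * log10(31.536 / 3.444)
  = 20 * log10(9.156794)
  = 20 * 0.961743
  = 19.23 dB

19.23 dB


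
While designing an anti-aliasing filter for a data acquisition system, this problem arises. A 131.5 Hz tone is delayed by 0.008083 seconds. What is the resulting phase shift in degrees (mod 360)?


Phase shift from frequency and time delay:
phi = 360 * f * t_delay
    = 360 * 131.5 * 0.008083
    = 382.65 degrees
    mod 360 = 22.65 degrees

22.65 degrees


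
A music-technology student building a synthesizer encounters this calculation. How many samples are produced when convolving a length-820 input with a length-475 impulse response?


Linear convolution output length:
L = N + M - 1
  = 820 + 475 - 1
  = 1294 samples

1294


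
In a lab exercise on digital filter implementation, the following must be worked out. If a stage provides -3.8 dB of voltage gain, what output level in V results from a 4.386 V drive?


Output voltage from dB gain:
V_out = V_in * 10^(gain_dB / 20)
      = 4.386 * 10^(-3.8 / 20)
      = 4.386 * 0.645654
      = 2.8318 V

2.8318 V


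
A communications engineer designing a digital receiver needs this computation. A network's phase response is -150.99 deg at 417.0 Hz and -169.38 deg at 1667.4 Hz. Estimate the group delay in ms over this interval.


Group delay from phase difference:
tau = -d(phi)/d(omega)
d(phi) = -18.39 deg = -0.320966 rad
d(omega) = 2*pi*(1667.4 - 417.0) = 7856.4949 rad/s
tau = -(-0.320966) / 7856.4949
    = 0.0409 ms

0.0409 ms


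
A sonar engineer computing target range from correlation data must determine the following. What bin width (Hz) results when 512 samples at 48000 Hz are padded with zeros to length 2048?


Frequency resolution after zero-padding:
N_padded = 512 * 4 = 2048
df = fs / N_padded
   = 48000 / 2048
   = 23.4375 Hz

23.4375 Hz


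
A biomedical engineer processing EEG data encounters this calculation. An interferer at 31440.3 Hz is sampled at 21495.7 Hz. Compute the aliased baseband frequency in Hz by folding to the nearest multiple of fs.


Compute the nearest integer multiple of fs to the signal:
n = round(31440.3 / 21495.7) = 1
f_alias = |31440.3 - 1 * 21495.7|
        = |31440.3 - 21495.7|
        = 9944.6 Hz

9944.6


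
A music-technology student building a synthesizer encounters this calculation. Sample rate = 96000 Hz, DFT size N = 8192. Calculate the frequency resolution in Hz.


DFT frequency resolution:
df = fs / N
   = 96000 / 8192
   = 11.7188 Hz

11.7188 Hz


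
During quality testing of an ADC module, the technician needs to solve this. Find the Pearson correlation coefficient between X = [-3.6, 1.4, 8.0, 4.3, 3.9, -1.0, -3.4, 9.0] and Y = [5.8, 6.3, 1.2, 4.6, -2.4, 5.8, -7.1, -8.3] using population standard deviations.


Pearson correlation coefficient (population):
r = cov(X,Y) / (std(X) * std(Y))
Mean X = 2.325, Mean Y = 0.7375
Cov(X,Y) = -7.764688
Std(X) = 4.512967, Std(Y) = 5.593286
r = -0.3076

-0.3076


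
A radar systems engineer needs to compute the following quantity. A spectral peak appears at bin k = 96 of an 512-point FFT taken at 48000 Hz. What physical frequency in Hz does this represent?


Frequency of DFT bin k:
f_k = k * fs / N
    = 96 * 48000 / 512
    = 4608000 / 512
    = 9000.0 Hz

9000.0 Hz


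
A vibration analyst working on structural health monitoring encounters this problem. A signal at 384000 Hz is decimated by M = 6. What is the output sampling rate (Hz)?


Decimation reduces the sample rate:
fs_out = fs_in / M
       = 384000 / 6
       = 64000.0 Hz

64000.0 Hz


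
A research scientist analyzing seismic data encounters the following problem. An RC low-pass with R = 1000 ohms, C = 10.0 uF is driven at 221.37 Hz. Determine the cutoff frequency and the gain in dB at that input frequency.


Step 1 — cutoff frequency:
fc = 1 / (2*pi*R*C)
C = 10.0 uF = 1e-05 F
fc = 1 / (2*pi*1000*1e-05)
   = 15.9155 Hz

Step 2 — magnitude at f = 221.37 Hz:
|H(f)| = 1 / sqrt(1 + (f/fc)^2)
f/fc = 221.37 / 15.9155 = 13.909082
|H| = 1 / sqrt(1 + 193.462562) = 0.0717104
|H|_dB = 20*log10(0.0717104) = -22.89 dB

fc = 15.9155 Hz; |H(221.37 Hz)| = -22.89 dB


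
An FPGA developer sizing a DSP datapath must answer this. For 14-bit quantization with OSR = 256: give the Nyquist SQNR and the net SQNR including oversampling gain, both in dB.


Step 1 — baseline SQNR at Nyquist:
SQNR_base = 6.02*N + 1.76
          = 6.02*14 + 1.76
          = 86.04 dB

Step 2 — oversampling processing gain:
G = 10*log10(OSR) = 10*log10(256) = 24.08 dB

Step 3 — total:
SQNR_total = 86.04 + 24.08 = 110.12 dB

Base SQNR = 86.04 dB; oversampled SQNR = 110.12 dB


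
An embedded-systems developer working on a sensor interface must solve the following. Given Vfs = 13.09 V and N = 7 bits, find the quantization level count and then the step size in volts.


Step 1 — number of quantization levels:
L = 2^N = 2^7 = 128

Step 2 — LSB step size:
delta = Vfs / L
      = 13.09 / 128
      = 0.10226562 V

Levels = 128; step size = 0.10226562 V


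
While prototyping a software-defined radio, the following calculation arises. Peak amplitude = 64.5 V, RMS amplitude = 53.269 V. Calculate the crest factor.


Crest factor is the ratio of peak to RMS:
CF = V_peak / V_rms
   = 64.5 / 53.269
   = 1.2108

1.2108


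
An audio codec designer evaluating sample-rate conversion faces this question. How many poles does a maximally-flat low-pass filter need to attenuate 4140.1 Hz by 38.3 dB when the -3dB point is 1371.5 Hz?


Butterworth filter order formula:
n = log10(10^(A/10) - 1) / (2 * log10(f_stop/f_pass))
10^(38.3/10) - 1 = 6759.8298
f_stop/f_pass = 4140.1 / 1371.5 = 3.0187
n = 3.9911 -> ceil = 4

4


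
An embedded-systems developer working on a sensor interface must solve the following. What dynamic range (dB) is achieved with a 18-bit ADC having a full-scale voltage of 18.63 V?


Dynamic range from full-scale to LSB:
V_min = V_max / 2^bits = 18.63 / 2^18
DR = 20 * log10(V_max / V_min)
   = 20 * log10(2^18)
   = 20 * 18 * log10(2)
   = 108.37 dB

108.37 dB


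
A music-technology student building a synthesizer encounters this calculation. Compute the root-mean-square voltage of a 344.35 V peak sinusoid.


RMS voltage for a sinusoidal waveform:
V_rms = V_peak / sqrt(2)
      = 344.35 / 1.414214
      = 243.492 V

243.492 V


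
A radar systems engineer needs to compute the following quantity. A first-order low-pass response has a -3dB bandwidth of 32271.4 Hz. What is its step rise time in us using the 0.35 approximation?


Rise time from bandwidth relationship:
tr = 0.35 / BW
   = 0.35 / 32271.4
   = 1.084551646e-05 s
   = 10.8455 us

10.8455 us


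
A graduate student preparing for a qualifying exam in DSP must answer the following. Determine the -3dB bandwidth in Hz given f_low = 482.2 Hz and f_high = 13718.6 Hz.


Bandwidth is the difference of -3dB frequencies:
BW = f_high - f_low
   = 13718.6 - 482.2
   = 13236.4 Hz

13236.4 Hz


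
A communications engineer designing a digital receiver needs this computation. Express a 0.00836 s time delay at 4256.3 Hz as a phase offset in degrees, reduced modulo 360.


Phase shift from frequency and time delay:
phi = 360 * f * t_delay
    = 360 * 4256.3 * 0.00836
    = 12809.76 degrees
    mod 360 = 209.76 degrees

209.76 degrees


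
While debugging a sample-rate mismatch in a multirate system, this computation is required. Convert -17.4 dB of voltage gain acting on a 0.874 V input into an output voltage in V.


Output voltage from dB gain:
V_out = V_in * 10^(gain_dB / 20)
      = 0.874 * 10^(-17.4 / 20)
      = 0.874 * 0.134896
      = 0.1179 V

0.1179 V


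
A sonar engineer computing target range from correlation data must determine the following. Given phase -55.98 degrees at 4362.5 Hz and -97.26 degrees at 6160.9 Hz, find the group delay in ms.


Group delay from phase difference:
tau = -d(phi)/d(omega)
d(phi) = -41.28 deg = -0.720472 rad
d(omega) = 2*pi*(6160.9 - 4362.5) = 11299.6805 rad/s
tau = -(-0.720472) / 11299.6805
    = 0.0638 ms

0.0638 ms


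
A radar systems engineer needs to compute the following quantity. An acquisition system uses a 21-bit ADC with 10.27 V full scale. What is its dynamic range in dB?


Dynamic range from full-scale to LSB:
V_min = V_max / 2^bits = 10.27 / 2^21
DR = 20 * log10(V_max / V_min)
   = 20 * log10(2^21)
   = 20 * 21 * log10(2)
   = 126.43 dB

126.43 dB


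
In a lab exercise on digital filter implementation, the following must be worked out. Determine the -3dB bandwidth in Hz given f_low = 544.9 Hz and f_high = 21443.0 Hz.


Bandwidth is the difference of -3dB frequencies:
BW = f_high - f_low
   = 21443.0 - 544.9
   = 20898.1 Hz

20898.1 Hz


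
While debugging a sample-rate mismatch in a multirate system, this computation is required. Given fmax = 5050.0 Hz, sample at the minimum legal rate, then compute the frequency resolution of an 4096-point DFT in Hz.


Step 1 — Nyquist sampling rate:
fs = 2 * fmax = 2 * 5050.0 = 10100.0 Hz

Step 2 — DFT bin spacing:
df = fs / N = 10100.0 / 4096 = 2.4658 Hz

2.4658 Hz


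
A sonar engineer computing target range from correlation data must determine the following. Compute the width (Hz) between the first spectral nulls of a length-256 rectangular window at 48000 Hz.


Main lobe width for a rectangular window:
Width = 2 * fs / N
      = 2 * 48000 / 256
      = 96000 / 256
      = 375.0 Hz

375.0 Hz


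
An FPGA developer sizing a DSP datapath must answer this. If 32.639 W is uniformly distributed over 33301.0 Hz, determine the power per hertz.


Power spectral density:
PSD = P / BW
    = 32.639 / 33301.0
    = 0.00098012 W/Hz

0.00098012 W/Hz


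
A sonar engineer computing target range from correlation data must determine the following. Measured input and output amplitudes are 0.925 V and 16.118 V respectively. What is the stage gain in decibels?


Voltage gain in dB:
G = 20 * log10(Vout / Vin)
  = 20 * log10(16.118 / 0.925)
  = 20 * log10(17.424865)
  = 20 * 1.241169
  = 24.82 dB

24.82 dB


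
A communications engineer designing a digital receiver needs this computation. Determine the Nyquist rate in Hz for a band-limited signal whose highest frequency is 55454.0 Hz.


The Nyquist rate is twice the maximum frequency component.
fs_min = 2 * fmax
      = 2 * 55454.0
      = 110908.0 Hz

110908.0


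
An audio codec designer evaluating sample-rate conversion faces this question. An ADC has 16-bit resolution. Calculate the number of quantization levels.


Number of quantization levels = 2^N
= 2^16
= 65536

65536


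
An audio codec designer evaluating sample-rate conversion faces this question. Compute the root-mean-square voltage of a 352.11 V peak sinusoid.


RMS voltage for a sinusoidal waveform:
V_rms = V_peak / sqrt(2)
      = 352.11 / 1.414214
      = 248.979 V

248.979 V


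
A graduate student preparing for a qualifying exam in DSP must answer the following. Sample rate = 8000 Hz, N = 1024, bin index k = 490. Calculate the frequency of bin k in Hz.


Frequency of DFT bin k:
f_k = k * fs / N
    = 490 * 8000 / 1024
    = 3920000 / 1024
    = 3828.125 Hz

3828.125 Hz


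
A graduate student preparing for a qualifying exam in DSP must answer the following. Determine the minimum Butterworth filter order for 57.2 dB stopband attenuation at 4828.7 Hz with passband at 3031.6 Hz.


Butterworth filter order formula:
n = log10(10^(A/10) - 1) / (2 * log10(f_stop/f_pass))
10^(57.2/10) - 1 = 524806.4602
f_stop/f_pass = 4828.7 / 3031.6 = 1.5928
n = 14.1473 -> ceil = 15

15


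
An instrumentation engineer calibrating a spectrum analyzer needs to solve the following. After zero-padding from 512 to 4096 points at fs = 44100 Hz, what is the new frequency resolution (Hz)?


Frequency resolution after zero-padding:
N_padded = 512 * 8 = 4096
df = fs / N_padded
   = 44100 / 4096
   = 10.7666 Hz

10.7666 Hz


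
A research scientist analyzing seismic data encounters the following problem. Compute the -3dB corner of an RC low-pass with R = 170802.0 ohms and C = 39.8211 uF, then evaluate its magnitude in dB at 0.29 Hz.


Step 1 — cutoff frequency:
fc = 1 / (2*pi*R*C)
C = 39.8211 uF = 3.98211e-05 F
fc = 1 / (2*pi*170802.0*3.98211e-05)
   = 0.0233999 Hz

Step 2 — magnitude at f = 0.29 Hz:
|H(f)| = 1 / sqrt(1 + (f/fc)^2)
f/fc = 0.29 / 0.0233999 = 12.393215
|H| = 1 / sqrt(1 + 153.591778) = 0.0804279
|H|_dB = 20*log10(0.0804279) = -21.89 dB

fc = 0.0233999 Hz; |H(0.29 Hz)| = -21.89 dB


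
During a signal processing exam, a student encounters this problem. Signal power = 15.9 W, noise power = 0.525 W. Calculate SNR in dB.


SNR in decibels:
SNR = 10 * log10(Ps / Pn)
    = 10 * log10(15.9 / 0.525)
    = 10 * log10(30.2857)
    = 10 * 1.4812
    = 14.81 dB

14.81 dB


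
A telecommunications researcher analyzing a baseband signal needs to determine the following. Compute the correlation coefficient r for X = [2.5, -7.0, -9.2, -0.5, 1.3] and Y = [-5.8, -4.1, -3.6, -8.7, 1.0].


Pearson correlation coefficient (population):
r = cov(X,Y) / (std(X) * std(Y))
Mean X = -2.58, Mean Y = -4.24
Cov(X,Y) = -0.3452
Std(X) = 4.659356, Std(Y) = 3.168975
r = -0.0234

-0.0234


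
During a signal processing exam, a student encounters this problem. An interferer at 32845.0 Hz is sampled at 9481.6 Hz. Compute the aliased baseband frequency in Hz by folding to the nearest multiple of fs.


Compute the nearest integer multiple of fs to the signal:
n = round(32845.0 / 9481.6) = 3
f_alias = |32845.0 - 3 * 9481.6|
        = |32845.0 - 28444.8|
        = 4400.2 Hz

4400.2


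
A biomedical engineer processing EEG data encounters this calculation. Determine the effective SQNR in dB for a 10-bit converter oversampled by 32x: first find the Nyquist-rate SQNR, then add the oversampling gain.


Step 1 — baseline SQNR at Nyquist:
SQNR_base = 6.02*N + 1.76
          = 6.02*10 + 1.76
          = 61.96 dB

Step 2 — oversampling processing gain:
G = 10*log10(OSR) = 10*log10(32) = 15.05 dB

Step 3 — total:
SQNR_total = 61.96 + 15.05 = 77.01 dB

Base SQNR = 61.96 dB; oversampled SQNR = 77.01 dB


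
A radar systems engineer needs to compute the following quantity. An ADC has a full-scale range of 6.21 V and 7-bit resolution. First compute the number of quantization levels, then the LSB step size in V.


Step 1 — number of quantization levels:
L = 2^N = 2^7 = 128

Step 2 — LSB step size:
delta = Vfs / L
      = 6.21 / 128
      = 0.04851562 V

Levels = 128; step size = 0.04851562 V


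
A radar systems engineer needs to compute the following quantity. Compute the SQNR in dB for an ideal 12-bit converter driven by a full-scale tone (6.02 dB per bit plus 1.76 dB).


Theoretical SNR for a full-scale sinusoid:
SNR = 6.02 * N + 1.76
    = 6.02 * 12 + 1.76
    = 72.24 + 1.76
    = 74.0 dB

74.0 dB


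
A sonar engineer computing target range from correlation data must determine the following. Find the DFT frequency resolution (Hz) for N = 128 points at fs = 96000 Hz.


DFT frequency resolution:
df = fs / N
   = 96000 / 128
   = 750.0 Hz

750.0 Hz


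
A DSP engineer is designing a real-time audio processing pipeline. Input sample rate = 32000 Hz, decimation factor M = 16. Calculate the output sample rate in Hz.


Decimation reduces the sample rate:
fs_out = fs_in / M
       = 32000 / 16
       = 2000.0 Hz

2000.0 Hz


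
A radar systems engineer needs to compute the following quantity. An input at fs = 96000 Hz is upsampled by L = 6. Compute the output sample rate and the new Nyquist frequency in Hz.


Step 1 — output sample rate after interpolation by L:
fs_out = L * fs_in = 6 * 96000 = 576000 Hz

Step 2 — Nyquist frequency of the output stream:
f_Nyq = fs_out / 2 = 576000 / 2 = 288000.0 Hz

fs_out = 576000 Hz; f_Nyquist = 288000.0 Hz


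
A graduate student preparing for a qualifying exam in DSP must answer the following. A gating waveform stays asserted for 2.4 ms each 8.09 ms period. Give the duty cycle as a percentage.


Duty cycle as a percentage:
DC = (t_on / T) * 100
   = (2.4 / 8.09) * 100
   = 0.296663 * 100
   = 29.67 %

29.67 %


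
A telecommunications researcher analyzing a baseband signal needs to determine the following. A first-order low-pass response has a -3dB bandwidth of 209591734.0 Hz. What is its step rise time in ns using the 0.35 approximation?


Rise time from bandwidth relationship:
tr = 0.35 / BW
   = 0.35 / 209591734.0
   = 1.669913185e-09 s
   = 1.6699 ns

1.6699 ns


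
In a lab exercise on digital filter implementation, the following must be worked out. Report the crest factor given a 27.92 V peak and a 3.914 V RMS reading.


Crest factor is the ratio of peak to RMS:
CF = V_peak / V_rms
   = 27.92 / 3.914
   = 7.1334

7.1334


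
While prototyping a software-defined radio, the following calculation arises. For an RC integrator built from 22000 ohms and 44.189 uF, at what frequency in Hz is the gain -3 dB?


Cutoff frequency of a first-order RC filter:
fc = 1 / (2 * pi * R * C)
C = 44.189 uF = 4.4189e-05 F
fc = 1 / (2 * pi * 22000 * 4.4189e-05)
   = 1 / 6.1082488618571
   = 0.163713 Hz

0.163713 Hz


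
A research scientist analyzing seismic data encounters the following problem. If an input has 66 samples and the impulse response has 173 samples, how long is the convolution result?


Linear convolution output length:
L = N + M - 1
  = 66 + 173 - 1
  = 238 samples

238


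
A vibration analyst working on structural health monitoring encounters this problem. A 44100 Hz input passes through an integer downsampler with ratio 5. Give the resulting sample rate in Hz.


Decimation reduces the sample rate:
fs_out = fs_in / M
       = 44100 / 5
       = 8820.0 Hz

8820.0 Hz


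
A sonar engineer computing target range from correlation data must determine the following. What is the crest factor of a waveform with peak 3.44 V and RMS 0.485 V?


Crest factor is the ratio of peak to RMS:
CF = V_peak / V_rms
   = 3.44 / 0.485
   = 7.0928

7.0928


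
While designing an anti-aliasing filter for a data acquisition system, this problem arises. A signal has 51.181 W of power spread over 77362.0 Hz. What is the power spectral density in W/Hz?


Power spectral density:
PSD = P / BW
    = 51.181 / 77362.0
    = 0.00066158 W/Hz

0.00066158 W/Hz


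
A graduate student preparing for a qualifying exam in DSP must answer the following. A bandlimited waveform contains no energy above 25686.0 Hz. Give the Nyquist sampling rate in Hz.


The Nyquist rate is twice the maximum frequency component.
fs_min = 2 * fmax
      = 2 * 25686.0
      = 51372.0 Hz

51372.0


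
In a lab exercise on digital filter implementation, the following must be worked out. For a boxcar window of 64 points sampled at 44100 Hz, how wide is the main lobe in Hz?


Main lobe width for a rectangular window:
Width = 2 * fs / N
      = 2 * 44100 / 64
      = 88200 / 64
      = 1378.125 Hz

1378.125 Hz


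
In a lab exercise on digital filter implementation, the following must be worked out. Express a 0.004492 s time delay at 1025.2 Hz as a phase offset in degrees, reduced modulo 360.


Phase shift from frequency and time delay:
phi = 360 * f * t_delay
    = 360 * 1025.2 * 0.004492
    = 1657.87 degrees
    mod 360 = 217.87 degrees

217.87 degrees


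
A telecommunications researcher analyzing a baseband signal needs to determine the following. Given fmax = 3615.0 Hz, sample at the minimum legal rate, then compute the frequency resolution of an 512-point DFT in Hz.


Step 1 — Nyquist sampling rate:
fs = 2 * fmax = 2 * 3615.0 = 7230.0 Hz

Step 2 — DFT bin spacing:
df = fs / N = 7230.0 / 512 = 14.1211 Hz

14.1211 Hz


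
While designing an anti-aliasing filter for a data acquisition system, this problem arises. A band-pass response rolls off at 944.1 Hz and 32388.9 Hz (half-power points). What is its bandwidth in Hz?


Bandwidth is the difference of -3dB frequencies:
BW = f_high - f_low
   = 32388.9 - 944.1
   = 31444.8 Hz

31444.8 Hz


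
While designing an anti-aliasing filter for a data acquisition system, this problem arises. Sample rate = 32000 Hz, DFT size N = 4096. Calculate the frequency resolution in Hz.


DFT frequency resolution:
df = fs / N
   = 32000 / 4096
   = 7.8125 Hz

7.8125 Hz


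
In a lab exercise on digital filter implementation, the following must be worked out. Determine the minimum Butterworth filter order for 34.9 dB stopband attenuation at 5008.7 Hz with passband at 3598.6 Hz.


Butterworth filter order formula:
n = log10(10^(A/10) - 1) / (2 * log10(f_stop/f_pass))
10^(34.9/10) - 1 = 3089.2954
f_stop/f_pass = 5008.7 / 3598.6 = 1.3918
n = 12.152 -> ceil = 13

13


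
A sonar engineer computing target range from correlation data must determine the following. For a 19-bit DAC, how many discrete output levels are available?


Number of quantization levels = 2^N
= 2^19
= 524288

524288


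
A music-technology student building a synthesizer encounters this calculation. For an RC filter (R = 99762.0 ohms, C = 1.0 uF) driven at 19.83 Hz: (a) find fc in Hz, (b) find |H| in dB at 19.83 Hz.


Step 1 — cutoff frequency:
fc = 1 / (2*pi*R*C)
C = 1.0 uF = 1e-06 F
fc = 1 / (2*pi*99762.0*1e-06)
   = 1.59535 Hz

Step 2 — magnitude at f = 19.83 Hz:
|H(f)| = 1 / sqrt(1 + (f/fc)^2)
f/fc = 19.83 / 1.59535 = 12.429874
|H| = 1 / sqrt(1 + 154.501768) = 0.0801922
|H|_dB = 20*log10(0.0801922) = -21.92 dB

fc = 1.59535 Hz; |H(19.83 Hz)| = -21.92 dB


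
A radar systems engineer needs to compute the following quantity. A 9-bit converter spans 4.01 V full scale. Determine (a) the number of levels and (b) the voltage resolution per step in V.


Step 1 — number of quantization levels:
L = 2^N = 2^9 = 512

Step 2 — LSB step size:
delta = Vfs / L
      = 4.01 / 512
      = 0.00783203 V

Levels = 512; step size = 0.00783203 V


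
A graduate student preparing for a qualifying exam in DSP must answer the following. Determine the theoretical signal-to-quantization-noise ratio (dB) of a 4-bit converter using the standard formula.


Theoretical SNR for a full-scale sinusoid:
SNR = 6.02 * N + 1.76
    = 6.02 * 4 + 1.76
    = 24.08 + 1.76
    = 25.84 dB

25.84 dB


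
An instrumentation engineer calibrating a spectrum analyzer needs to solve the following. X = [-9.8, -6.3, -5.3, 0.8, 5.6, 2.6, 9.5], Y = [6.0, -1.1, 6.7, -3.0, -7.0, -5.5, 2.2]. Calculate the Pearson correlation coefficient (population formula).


Pearson correlation coefficient (population):
r = cov(X,Y) / (std(X) * std(Y))
Mean X = -0.4143, Mean Y = -0.2429
Cov(X,Y) = -17.583469
Std(X) = 6.454551, Std(Y) = 4.996815
r = -0.5452

-0.5452


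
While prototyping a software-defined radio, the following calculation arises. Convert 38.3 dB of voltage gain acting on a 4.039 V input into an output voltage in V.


Output voltage from dB gain:
V_out = V_in * 10^(gain_dB / 20)
      = 4.039 * 10^(38.3 / 20)
      = 4.039 * 82.224265
      = 332.1038 V

332.1038 V


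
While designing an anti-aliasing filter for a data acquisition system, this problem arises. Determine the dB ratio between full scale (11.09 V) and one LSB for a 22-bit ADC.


Dynamic range from full-scale to LSB:
V_min = V_max / 2^bits = 11.09 / 2^22
DR = 20 * log10(V_max / V_min)
   = 20 * log10(2^22)
   = 20 * 22 * log10(2)
   = 132.45 dB

132.45 dB


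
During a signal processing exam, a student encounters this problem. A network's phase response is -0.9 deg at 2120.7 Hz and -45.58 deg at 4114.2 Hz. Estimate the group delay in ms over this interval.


Group delay from phase difference:
tau = -d(phi)/d(omega)
d(phi) = -44.68 deg = -0.779813 rad
d(omega) = 2*pi*(4114.2 - 2120.7) = 12525.5299 rad/s
tau = -(-0.779813) / 12525.5299
    = 0.0623 ms

0.0623 ms


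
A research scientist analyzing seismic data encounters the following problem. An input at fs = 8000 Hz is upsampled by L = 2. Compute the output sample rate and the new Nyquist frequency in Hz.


Step 1 — output sample rate after interpolation by L:
fs_out = L * fs_in = 2 * 8000 = 16000 Hz

Step 2 — Nyquist frequency of the output stream:
f_Nyq = fs_out / 2 = 16000 / 2 = 8000.0 Hz

fs_out = 16000 Hz; f_Nyquist = 8000.0 Hz


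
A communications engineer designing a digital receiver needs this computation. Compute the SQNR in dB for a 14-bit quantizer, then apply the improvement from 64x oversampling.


Step 1 — baseline SQNR at Nyquist:
SQNR_base = 6.02*N + 1.76
          = 6.02*14 + 1.76
          = 86.04 dB

Step 2 — oversampling processing gain:
G = 10*log10(OSR) = 10*log10(64) = 18.06 dB

Step 3 — total:
SQNR_total = 86.04 + 18.06 = 104.1 dB

Base SQNR = 86.04 dB; oversampled SQNR = 104.1 dB


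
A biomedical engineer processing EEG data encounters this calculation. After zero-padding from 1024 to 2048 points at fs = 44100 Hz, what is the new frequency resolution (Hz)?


Frequency resolution after zero-padding:
N_padded = 1024 * 2 = 2048
df = fs / N_padded
   = 44100 / 2048
   = 21.5332 Hz

21.5332 Hz


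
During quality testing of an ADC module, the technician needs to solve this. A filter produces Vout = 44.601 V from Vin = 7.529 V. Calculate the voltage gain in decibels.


Voltage gain in dB:
G = 20 * log10(Vout / Vin)
  = 20 * log10(44.601 / 7.529)
  = 20 * log10(5.923894)
  = 20 * 0.772607
  = 15.45 dB

15.45 dB


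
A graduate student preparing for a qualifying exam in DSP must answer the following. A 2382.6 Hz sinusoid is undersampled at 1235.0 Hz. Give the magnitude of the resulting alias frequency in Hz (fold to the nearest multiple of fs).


Compute the nearest integer multiple of fs to the signal:
n = round(2382.6 / 1235.0) = 2
f_alias = |2382.6 - 2 * 1235.0|
        = |2382.6 - 2470.0|
        = 87.4 Hz

87.4


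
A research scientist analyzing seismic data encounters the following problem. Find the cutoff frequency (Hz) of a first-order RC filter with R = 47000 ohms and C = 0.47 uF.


Cutoff frequency of a first-order RC filter:
fc = 1 / (2 * pi * R * C)
C = 0.47 uF = 4.7e-07 F
fc = 1 / (2 * pi * 47000 * 4.7e-07)
   = 1 / 0.1387955634356
   = 7.204841 Hz

7.204841 Hz


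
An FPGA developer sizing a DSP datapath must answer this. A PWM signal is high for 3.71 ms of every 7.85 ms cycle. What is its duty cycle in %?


Duty cycle as a percentage:
DC = (t_on / T) * 100
   = (3.71 / 7.85) * 100
   = 0.472611 * 100
   = 47.26 %

47.26 %


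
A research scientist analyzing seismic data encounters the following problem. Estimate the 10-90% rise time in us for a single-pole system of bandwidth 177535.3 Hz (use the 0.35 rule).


Rise time from bandwidth relationship:
tr = 0.35 / BW
   = 0.35 / 177535.3
   = 1.971438919e-06 s
   = 1.9714 us

1.9714 us


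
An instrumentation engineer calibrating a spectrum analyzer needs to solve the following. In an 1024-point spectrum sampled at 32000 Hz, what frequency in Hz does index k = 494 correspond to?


Frequency of DFT bin k:
f_k = k * fs / N
    = 494 * 32000 / 1024
    = 15808000 / 1024
    = 15437.5 Hz

15437.5 Hz


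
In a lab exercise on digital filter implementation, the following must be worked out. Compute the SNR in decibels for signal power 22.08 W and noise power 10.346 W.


SNR in decibels:
SNR = 10 * log10(Ps / Pn)
    = 10 * log10(22.08 / 10.346)
    = 10 * log10(2.1342)
    = 10 * 0.3292
    = 3.29 dB

3.29 dB


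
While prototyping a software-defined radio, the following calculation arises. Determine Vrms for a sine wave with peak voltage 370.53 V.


RMS voltage for a sinusoidal waveform:
V_rms = V_peak / sqrt(2)
      = 370.53 / 1.414214
      = 262.004 V

262.004 V


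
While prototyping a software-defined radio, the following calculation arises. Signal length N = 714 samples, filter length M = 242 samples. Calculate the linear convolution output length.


Linear convolution output length:
L = N + M - 1
  = 714 + 242 - 1
  = 955 samples

955


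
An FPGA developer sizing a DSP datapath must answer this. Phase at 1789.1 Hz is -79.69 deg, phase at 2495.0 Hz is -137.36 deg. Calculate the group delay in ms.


Group delay from phase difference:
tau = -d(phi)/d(omega)
d(phi) = -57.67 deg = -1.006531 rad
d(omega) = 2*pi*(2495.0 - 1789.1) = 4435.3005 rad/s
tau = -(-1.006531) / 4435.3005
    = 0.2269 ms

0.2269 ms


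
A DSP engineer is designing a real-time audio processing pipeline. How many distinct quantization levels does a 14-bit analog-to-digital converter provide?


Number of quantization levels = 2^N
= 2^14
= 16384

16384


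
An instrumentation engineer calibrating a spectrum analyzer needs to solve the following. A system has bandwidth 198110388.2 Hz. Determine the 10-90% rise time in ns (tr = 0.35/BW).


Rise time from bandwidth relationship:
tr = 0.35 / BW
   = 0.35 / 198110388.2
   = 1.766691808e-09 s
   = 1.7667 ns

1.7667 ns


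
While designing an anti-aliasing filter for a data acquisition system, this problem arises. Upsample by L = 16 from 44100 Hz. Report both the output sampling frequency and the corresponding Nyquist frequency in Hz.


Step 1 — output sample rate after interpolation by L:
fs_out = L * fs_in = 16 * 44100 = 705600 Hz

Step 2 — Nyquist frequency of the output stream:
f_Nyq = fs_out / 2 = 705600 / 2 = 352800.0 Hz

fs_out = 705600 Hz; f_Nyquist = 352800.0 Hz


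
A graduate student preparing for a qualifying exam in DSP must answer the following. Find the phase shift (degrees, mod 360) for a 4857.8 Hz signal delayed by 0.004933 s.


Phase shift from frequency and time delay:
phi = 360 * f * t_delay
    = 360 * 4857.8 * 0.004933
    = 8626.87 degrees
    mod 360 = 346.87 degrees

346.87 degrees


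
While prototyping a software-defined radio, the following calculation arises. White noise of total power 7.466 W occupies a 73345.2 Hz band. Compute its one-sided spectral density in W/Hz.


Power spectral density:
PSD = P / BW
    = 7.466 / 73345.2
    = 0.00010179 W/Hz

0.00010179 W/Hz


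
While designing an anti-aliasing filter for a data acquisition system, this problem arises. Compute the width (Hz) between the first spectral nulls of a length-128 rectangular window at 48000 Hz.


Main lobe width for a rectangular window:
Width = 2 * fs / N
      = 2 * 48000 / 128
      = 96000 / 128
      = 750.0 Hz

750.0 Hz


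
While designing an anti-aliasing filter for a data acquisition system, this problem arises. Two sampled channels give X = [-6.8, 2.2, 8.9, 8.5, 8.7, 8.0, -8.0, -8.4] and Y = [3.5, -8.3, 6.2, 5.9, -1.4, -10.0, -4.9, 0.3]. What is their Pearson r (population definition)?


Pearson correlation coefficient (population):
r = cov(X,Y) / (std(X) * std(Y))
Mean X = 1.6375, Mean Y = -1.0875
Cov(X,Y) = 2.752031
Std(X) = 7.544358, Std(Y) = 5.820103
r = 0.0627

0.0627


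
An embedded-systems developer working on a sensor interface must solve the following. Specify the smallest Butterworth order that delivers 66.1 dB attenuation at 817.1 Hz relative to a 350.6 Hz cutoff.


Butterworth filter order formula:
n = log10(10^(A/10) - 1) / (2 * log10(f_stop/f_pass))
10^(66.1/10) - 1 = 4073801.778
f_stop/f_pass = 817.1 / 350.6 = 2.3306
n = 8.9941 -> ceil = 9

9
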